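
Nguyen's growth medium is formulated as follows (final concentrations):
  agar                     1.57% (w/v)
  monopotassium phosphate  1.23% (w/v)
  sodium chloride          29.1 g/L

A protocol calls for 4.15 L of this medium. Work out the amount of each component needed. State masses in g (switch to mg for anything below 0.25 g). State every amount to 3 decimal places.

agar 65.155 g; monopotassium phosphate 51.045 g; sodium chloride 120.765 g

Scale factor relative to 1 L: 4.15.
agar: 1.57 g per 100 mL × 4150 mL ÷ 100 = 65.155 g
monopotassium phosphate: 1.23% w/v = 12.3 g/L → 12.3 × 4.15 L = 51.045 g
sodium chloride: 29.1 g/L × 4.15 L = 120.765 g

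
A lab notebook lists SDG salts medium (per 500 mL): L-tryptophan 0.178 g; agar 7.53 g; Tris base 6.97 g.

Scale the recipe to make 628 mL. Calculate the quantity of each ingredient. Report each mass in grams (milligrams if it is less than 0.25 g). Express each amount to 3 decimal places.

Ratio of target to recipe volume: 628 / 500 = 1.256.
L-tryptophan: 0.178 g × (628 mL / 500 mL) = 0.223568 g = 223.568 mg
agar: 7.53 g × (628 mL / 500 mL) = 9.458 g
Tris base: 6.97 g × (628 mL / 500 mL) = 8.754 g

L-tryptophan 223.568 mg; agar 9.458 g; Tris base 8.754 g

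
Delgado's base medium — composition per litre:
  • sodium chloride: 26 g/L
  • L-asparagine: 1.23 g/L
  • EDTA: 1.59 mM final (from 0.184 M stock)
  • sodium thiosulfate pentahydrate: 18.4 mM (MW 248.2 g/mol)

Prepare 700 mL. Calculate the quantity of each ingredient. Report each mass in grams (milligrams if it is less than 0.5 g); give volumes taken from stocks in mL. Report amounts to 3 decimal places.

sodium chloride 18.200 g; L-asparagine 0.861 g; EDTA 6.049 mL; sodium thiosulfate pentahydrate 3.197 g

Target volume = 700 mL = 0.7 L.
sodium chloride: 26 g/L × 0.7 L = 18.200 g
L-asparagine: 1.23 g/L × 0.7 L = 0.861 g
EDTA: V = C2·V2/C1 = 1.59 mM × 700 mL ÷ 184 mM = 6.049 mL
sodium thiosulfate pentahydrate: 18.4 mmol/L × 248.2 g/mol × 0.7 L ÷ 1000 = 3.197 g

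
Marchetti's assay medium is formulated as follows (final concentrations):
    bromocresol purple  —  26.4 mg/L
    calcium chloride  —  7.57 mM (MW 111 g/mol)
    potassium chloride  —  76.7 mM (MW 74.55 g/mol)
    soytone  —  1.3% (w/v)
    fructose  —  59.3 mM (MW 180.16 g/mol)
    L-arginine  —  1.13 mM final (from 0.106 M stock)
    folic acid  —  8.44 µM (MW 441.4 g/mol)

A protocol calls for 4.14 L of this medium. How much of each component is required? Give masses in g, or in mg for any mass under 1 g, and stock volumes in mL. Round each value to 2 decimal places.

bromocresol purple 109.30 mg; calcium chloride 3.48 g; potassium chloride 23.67 g; soytone 53.82 g; fructose 44.23 g; L-arginine 44.13 mL; folic acid 15.42 mg

Scale factor relative to 1 L: 4.14.
bromocresol purple: 26.4 mg/L × 4.14 L = 109.30 mg
calcium chloride: 7.57 mmol/L × 111 g/mol × 4.14 L ÷ 1000 = 3.48 g
potassium chloride: 76.7 mmol/L × 74.55 g/mol × 4.14 L ÷ 1000 = 23.67 g
soytone: 1.3 g per 100 mL × 4140 mL ÷ 100 = 53.82 g
fructose: 59.3 mmol/L × 180.16 g/mol × 4.14 L ÷ 1000 = 44.23 g
L-arginine: C1V1 = C2V2 → 1.13 mM × 4140 mL ÷ 106 mM = 44.13 mL
folic acid: 8.44 µmol/L × 441.4 g/mol × 4.14 L ÷ 1000 = 15.42 mg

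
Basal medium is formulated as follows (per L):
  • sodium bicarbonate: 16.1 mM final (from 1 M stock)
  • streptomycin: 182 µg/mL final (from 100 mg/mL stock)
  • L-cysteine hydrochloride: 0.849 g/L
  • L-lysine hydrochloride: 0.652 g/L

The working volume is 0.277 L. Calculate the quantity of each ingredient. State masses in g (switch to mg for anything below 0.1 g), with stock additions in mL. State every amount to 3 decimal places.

sodium bicarbonate 4.460 mL; streptomycin 0.504 mL; L-cysteine hydrochloride 0.235 g; L-lysine hydrochloride 0.181 g

Working volume: 0.277 L.
sodium bicarbonate: dilute stock: 16.1 mM × 277 mL ÷ 1000 mM = 4.460 mL
streptomycin: V = C2·V2/C1 = 182 µg/mL × 277 mL ÷ 100000 µg/mL = 0.504 mL
L-cysteine hydrochloride: 0.849 g/L × 0.277 L = 0.235 g
L-lysine hydrochloride: 0.652 g/L × 0.277 L = 0.181 g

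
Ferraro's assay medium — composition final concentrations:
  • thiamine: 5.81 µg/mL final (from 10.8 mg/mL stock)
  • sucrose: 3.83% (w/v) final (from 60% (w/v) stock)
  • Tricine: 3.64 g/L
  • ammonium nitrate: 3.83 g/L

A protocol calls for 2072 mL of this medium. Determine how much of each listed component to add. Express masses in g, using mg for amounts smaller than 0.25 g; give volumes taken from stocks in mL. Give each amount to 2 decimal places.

thiamine 1.11 mL; sucrose 132.26 mL; Tricine 7.54 g; ammonium nitrate 7.94 g

Target volume = 2072 mL = 2.072 L.
thiamine: dilute stock: 5.81 µg/mL × 2072 mL ÷ 10800 µg/mL = 1.11 mL
sucrose: dilute stock: 3.83% ÷ 60% × 2072 mL = 132.26 mL
Tricine: 3.64 g/L × 2.072 L = 7.54 g
ammonium nitrate: 3.83 g/L × 2.072 L = 7.94 g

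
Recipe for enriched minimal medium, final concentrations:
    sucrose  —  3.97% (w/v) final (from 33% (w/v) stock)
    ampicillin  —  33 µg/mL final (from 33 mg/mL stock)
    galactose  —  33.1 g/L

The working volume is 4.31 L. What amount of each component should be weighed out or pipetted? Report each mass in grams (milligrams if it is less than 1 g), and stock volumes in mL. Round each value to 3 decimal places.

Working volume: 4.31 L.
sucrose: dilute stock: 3.97% ÷ 33% × 4310 mL = 518.506 mL
ampicillin: C1V1 = C2V2 → 33 µg/mL × 4310 mL ÷ 33000 µg/mL = 4.310 mL
galactose: 33.1 g/L × 4.31 L = 142.661 g

sucrose 518.506 mL; ampicillin 4.310 mL; galactose 142.661 g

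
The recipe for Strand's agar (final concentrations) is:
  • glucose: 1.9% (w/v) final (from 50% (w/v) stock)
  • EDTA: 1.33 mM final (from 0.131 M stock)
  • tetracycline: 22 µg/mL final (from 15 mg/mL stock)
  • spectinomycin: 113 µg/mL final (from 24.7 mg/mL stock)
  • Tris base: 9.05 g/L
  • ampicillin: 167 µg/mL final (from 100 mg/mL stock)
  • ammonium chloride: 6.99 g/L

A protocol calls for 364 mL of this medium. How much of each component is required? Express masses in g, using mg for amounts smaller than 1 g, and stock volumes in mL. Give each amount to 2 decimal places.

Working volume: 364 mL = 0.364 L.
glucose: V = C2·V2/C1 = 1.9% ÷ 50% × 364 mL = 13.83 mL
EDTA: C1V1 = C2V2 → 1.33 mM × 364 mL ÷ 131 mM = 3.70 mL
tetracycline: dilute stock: 22 µg/mL × 364 mL ÷ 15000 µg/mL = 0.53 mL
spectinomycin: dilute stock: 113 µg/mL × 364 mL ÷ 24700 µg/mL = 1.67 mL
Tris base: 9.05 g/L × 0.364 L = 3.29 g
ampicillin: V = C2·V2/C1 = 167 µg/mL × 364 mL ÷ 100000 µg/mL = 0.61 mL
ammonium chloride: 6.99 g/L × 0.364 L = 2.54 g

glucose 13.83 mL; EDTA 3.70 mL; tetracycline 0.53 mL; spectinomycin 1.67 mL; Tris base 3.29 g; ampicillin 0.61 mL; ammonium chloride 2.54 g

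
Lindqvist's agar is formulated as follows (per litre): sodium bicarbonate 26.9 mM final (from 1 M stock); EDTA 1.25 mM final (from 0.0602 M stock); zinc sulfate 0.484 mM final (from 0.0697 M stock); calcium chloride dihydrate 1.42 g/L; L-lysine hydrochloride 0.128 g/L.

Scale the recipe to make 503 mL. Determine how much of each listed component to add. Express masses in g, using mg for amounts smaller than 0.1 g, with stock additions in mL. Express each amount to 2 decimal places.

sodium bicarbonate 13.53 mL; EDTA 10.44 mL; zinc sulfate 3.49 mL; calcium chloride dihydrate 0.71 g; L-lysine hydrochloride 64.38 mg

Target volume = 503 mL = 0.503 L.
sodium bicarbonate: C1V1 = C2V2 → 26.9 mM × 503 mL ÷ 1000 mM = 13.53 mL
EDTA: C1V1 = C2V2 → 1.25 mM × 503 mL ÷ 60.2 mM = 10.44 mL
zinc sulfate: dilute stock: 0.484 mM × 503 mL ÷ 69.7 mM = 3.49 mL
calcium chloride dihydrate: 1.42 g/L × 0.503 L = 0.71 g
L-lysine hydrochloride: 0.128 g/L × 0.503 L = 0.064384 g = 64.38 mg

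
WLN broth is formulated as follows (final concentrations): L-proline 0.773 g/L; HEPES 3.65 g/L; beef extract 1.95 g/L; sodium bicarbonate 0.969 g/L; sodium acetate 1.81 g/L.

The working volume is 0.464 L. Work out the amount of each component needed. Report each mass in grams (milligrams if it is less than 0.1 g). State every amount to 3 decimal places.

Working volume: 0.464 L.
L-proline: 0.773 g/L × 0.464 L = 0.359 g
HEPES: 3.65 g/L × 0.464 L = 1.694 g
beef extract: 1.95 g/L × 0.464 L = 0.905 g
sodium bicarbonate: 0.969 g/L × 0.464 L = 0.450 g
sodium acetate: 1.81 g/L × 0.464 L = 0.840 g

L-proline 0.359 g; HEPES 1.694 g; beef extract 0.905 g; sodium bicarbonate 0.450 g; sodium acetate 0.840 g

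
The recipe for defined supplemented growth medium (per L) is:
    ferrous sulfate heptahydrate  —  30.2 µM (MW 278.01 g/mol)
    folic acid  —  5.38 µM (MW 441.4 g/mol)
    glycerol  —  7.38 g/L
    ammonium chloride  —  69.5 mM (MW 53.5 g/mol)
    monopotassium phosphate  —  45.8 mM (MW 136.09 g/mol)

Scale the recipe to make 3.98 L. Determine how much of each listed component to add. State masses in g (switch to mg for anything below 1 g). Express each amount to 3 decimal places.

Scale factor relative to 1 L: 3.98.
ferrous sulfate heptahydrate: 30.2 µmol/L × 278.01 g/mol × 3.98 L ÷ 1000 = 33.416 mg
folic acid: 5.38 µmol/L × 441.4 g/mol × 3.98 L ÷ 1000 = 9.451 mg
glycerol: 7.38 g/L × 3.98 L = 29.372 g
ammonium chloride: 69.5 mmol/L × 53.5 g/mol × 3.98 L ÷ 1000 = 14.799 g
monopotassium phosphate: 45.8 mmol/L × 136.09 g/mol × 3.98 L ÷ 1000 = 24.807 g

ferrous sulfate heptahydrate 33.416 mg; folic acid 9.451 mg; glycerol 29.372 g; ammonium chloride 14.799 g; monopotassium phosphate 24.807 g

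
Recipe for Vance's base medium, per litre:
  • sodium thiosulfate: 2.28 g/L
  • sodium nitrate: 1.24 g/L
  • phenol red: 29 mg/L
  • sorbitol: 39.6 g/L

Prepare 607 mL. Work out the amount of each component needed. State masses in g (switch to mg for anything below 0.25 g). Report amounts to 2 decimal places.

sodium thiosulfate 1.38 g; sodium nitrate 0.75 g; phenol red 17.60 mg; sorbitol 24.04 g

Target volume = 607 mL = 0.607 L.
sodium thiosulfate: 2.28 g/L × 0.607 L = 1.38 g
sodium nitrate: 1.24 g/L × 0.607 L = 0.75 g
phenol red: 29 mg/L × 0.607 L = 17.60 mg
sorbitol: 39.6 g/L × 0.607 L = 24.04 g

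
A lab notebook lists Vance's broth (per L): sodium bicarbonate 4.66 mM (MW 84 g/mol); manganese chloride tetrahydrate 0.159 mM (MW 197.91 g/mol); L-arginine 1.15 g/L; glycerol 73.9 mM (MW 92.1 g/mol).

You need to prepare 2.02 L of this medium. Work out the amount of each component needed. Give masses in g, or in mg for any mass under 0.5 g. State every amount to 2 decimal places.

sodium bicarbonate 0.79 g; manganese chloride tetrahydrate 63.56 mg; L-arginine 2.32 g; glycerol 13.75 g

Scale factor relative to 1 L: 2.02.
sodium bicarbonate: 4.66 mmol/L × 84 g/mol × 2.02 L ÷ 1000 = 0.79 g
manganese chloride tetrahydrate: 0.159 mmol/L × 197.91 mg/mmol × 2.02 L = 63.56 mg
L-arginine: 1.15 g/L × 2.02 L = 2.32 g
glycerol: 73.9 mmol/L × 92.1 g/mol × 2.02 L ÷ 1000 = 13.75 g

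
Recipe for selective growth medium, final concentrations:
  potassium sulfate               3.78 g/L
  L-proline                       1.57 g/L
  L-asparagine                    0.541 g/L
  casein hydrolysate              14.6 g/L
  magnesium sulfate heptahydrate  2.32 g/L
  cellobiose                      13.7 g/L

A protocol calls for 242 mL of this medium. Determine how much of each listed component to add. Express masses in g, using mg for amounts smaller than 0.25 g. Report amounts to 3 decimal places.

potassium sulfate 0.915 g; L-proline 0.380 g; L-asparagine 130.922 mg; casein hydrolysate 3.533 g; magnesium sulfate heptahydrate 0.561 g; cellobiose 3.315 g

Scale factor relative to 1 L: 0.242.
potassium sulfate: 3.78 g/L × 0.242 L = 0.915 g
L-proline: 1.57 g/L × 0.242 L = 0.380 g
L-asparagine: 0.541 g/L × 0.242 L = 0.130922 g = 130.922 mg
casein hydrolysate: 14.6 g/L × 0.242 L = 3.533 g
magnesium sulfate heptahydrate: 2.32 g/L × 0.242 L = 0.561 g
cellobiose: 13.7 g/L × 0.242 L = 3.315 g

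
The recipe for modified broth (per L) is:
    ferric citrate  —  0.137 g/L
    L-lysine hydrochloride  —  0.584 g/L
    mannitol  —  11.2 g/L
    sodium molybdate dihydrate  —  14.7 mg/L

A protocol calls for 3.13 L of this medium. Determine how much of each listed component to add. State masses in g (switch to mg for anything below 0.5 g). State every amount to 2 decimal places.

ferric citrate 428.81 mg; L-lysine hydrochloride 1.83 g; mannitol 35.06 g; sodium molybdate dihydrate 46.01 mg

Working volume: 3.13 L.
ferric citrate: 0.137 g/L × 3.13 L = 0.42881 g = 428.81 mg
L-lysine hydrochloride: 0.584 g/L × 3.13 L = 1.83 g
mannitol: 11.2 g/L × 3.13 L = 35.06 g
sodium molybdate dihydrate: 14.7 mg/L × 3.13 L = 46.01 mg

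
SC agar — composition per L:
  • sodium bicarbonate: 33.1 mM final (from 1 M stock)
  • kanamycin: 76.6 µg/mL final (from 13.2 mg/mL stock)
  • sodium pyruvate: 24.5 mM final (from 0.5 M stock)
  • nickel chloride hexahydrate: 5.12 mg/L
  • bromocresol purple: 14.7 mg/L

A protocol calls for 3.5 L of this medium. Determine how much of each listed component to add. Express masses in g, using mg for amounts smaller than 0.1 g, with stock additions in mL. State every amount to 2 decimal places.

Working volume: 3.5 L.
sodium bicarbonate: dilute stock: 33.1 mM × 3500 mL ÷ 1000 mM = 115.85 mL
kanamycin: C1V1 = C2V2 → 76.6 µg/mL × 3500 mL ÷ 13200 µg/mL = 20.31 mL
sodium pyruvate: dilute stock: 24.5 mM × 3500 mL ÷ 500 mM = 171.50 mL
nickel chloride hexahydrate: 5.12 mg/L × 3.5 L = 17.92 mg
bromocresol purple: 14.7 mg/L × 3.5 L = 51.45 mg

sodium bicarbonate 115.85 mL; kanamycin 20.31 mL; sodium pyruvate 171.50 mL; nickel chloride hexahydrate 17.92 mg; bromocresol purple 51.45 mg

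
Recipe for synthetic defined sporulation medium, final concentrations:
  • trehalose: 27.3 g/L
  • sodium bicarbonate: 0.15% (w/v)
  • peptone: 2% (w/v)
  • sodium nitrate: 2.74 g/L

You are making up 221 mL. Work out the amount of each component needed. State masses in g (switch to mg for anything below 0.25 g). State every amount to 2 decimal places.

trehalose 6.03 g; sodium bicarbonate 0.33 g; peptone 4.42 g; sodium nitrate 0.61 g

Scale factor relative to 1 L: 0.221.
trehalose: 27.3 g/L × 0.221 L = 6.03 g
sodium bicarbonate: 0.15% w/v = 1.5 g/L → 1.5 × 0.221 L = 0.33 g
peptone: 2% w/v = 20 g/L → 20 × 0.221 L = 4.42 g
sodium nitrate: 2.74 g/L × 0.221 L = 0.61 g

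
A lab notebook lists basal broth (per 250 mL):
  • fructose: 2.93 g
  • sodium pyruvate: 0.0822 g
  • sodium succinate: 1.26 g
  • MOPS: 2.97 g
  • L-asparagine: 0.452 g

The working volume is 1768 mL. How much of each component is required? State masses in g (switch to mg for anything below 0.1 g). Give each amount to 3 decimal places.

Ratio of target to recipe volume: 1768 / 250 = 7.072.
fructose: 2.93 g × (1768 mL / 250 mL) = 20.721 g
sodium pyruvate: 0.0822 g × (1768 mL / 250 mL) = 0.581 g
sodium succinate: 1.26 g × (1768 mL / 250 mL) = 8.911 g
MOPS: 2.97 g × (1768 mL / 250 mL) = 21.004 g
L-asparagine: 0.452 g × (1768 mL / 250 mL) = 3.197 g

fructose 20.721 g; sodium pyruvate 0.581 g; sodium succinate 8.911 g; MOPS 21.004 g; L-asparagine 3.197 g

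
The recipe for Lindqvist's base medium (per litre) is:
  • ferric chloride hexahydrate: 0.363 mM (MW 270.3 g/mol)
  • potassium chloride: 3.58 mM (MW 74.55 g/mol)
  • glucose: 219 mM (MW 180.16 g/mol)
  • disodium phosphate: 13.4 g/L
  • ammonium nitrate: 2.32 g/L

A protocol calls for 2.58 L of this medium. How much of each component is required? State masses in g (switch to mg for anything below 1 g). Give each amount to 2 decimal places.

ferric chloride hexahydrate 253.15 mg; potassium chloride 688.57 mg; glucose 101.79 g; disodium phosphate 34.57 g; ammonium nitrate 5.99 g

Working volume: 2.58 L.
ferric chloride hexahydrate: 0.363 mmol/L × 270.3 mg/mmol × 2.58 L = 253.15 mg
potassium chloride: 3.58 mmol/L × 74.55 mg/mmol × 2.58 L = 688.57 mg
glucose: 219 mmol/L × 180.16 g/mol × 2.58 L ÷ 1000 = 101.79 g
disodium phosphate: 13.4 g/L × 2.58 L = 34.57 g
ammonium nitrate: 2.32 g/L × 2.58 L = 5.99 g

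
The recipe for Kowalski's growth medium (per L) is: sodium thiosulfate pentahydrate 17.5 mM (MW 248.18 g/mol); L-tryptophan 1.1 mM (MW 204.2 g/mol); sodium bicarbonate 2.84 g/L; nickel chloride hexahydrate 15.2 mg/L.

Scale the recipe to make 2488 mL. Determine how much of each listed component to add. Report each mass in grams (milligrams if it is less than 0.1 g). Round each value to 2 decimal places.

Working volume: 2488 mL = 2.488 L.
sodium thiosulfate pentahydrate: 17.5 mmol/L × 248.18 g/mol × 2.488 L ÷ 1000 = 10.81 g
L-tryptophan: 1.1 mmol/L × 204.2 g/mol × 2.488 L ÷ 1000 = 0.56 g
sodium bicarbonate: 2.84 g/L × 2.488 L = 7.07 g
nickel chloride hexahydrate: 15.2 mg/L × 2.488 L = 37.82 mg

sodium thiosulfate pentahydrate 10.81 g; L-tryptophan 0.56 g; sodium bicarbonate 7.07 g; nickel chloride hexahydrate 37.82 mg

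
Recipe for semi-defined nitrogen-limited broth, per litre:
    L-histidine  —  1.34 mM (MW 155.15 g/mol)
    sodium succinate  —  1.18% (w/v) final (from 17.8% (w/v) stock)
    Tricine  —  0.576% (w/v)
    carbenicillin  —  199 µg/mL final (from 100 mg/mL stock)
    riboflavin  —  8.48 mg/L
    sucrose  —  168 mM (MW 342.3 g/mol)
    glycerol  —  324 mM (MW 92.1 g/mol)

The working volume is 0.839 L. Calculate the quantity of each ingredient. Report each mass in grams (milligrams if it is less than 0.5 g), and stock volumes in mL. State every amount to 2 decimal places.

Working volume: 0.839 L.
L-histidine: 1.34 mmol/L × 155.15 mg/mmol × 0.839 L = 174.43 mg
sodium succinate: dilute stock: 1.18% ÷ 17.8% × 839 mL = 55.62 mL
Tricine: 0.576% w/v = 5.76 g/L → 5.76 × 0.839 L = 4.83 g
carbenicillin: C1V1 = C2V2 → 199 µg/mL × 839 mL ÷ 100000 µg/mL = 1.67 mL
riboflavin: 8.48 mg/L × 0.839 L = 7.11 mg
sucrose: 168 mmol/L × 342.3 g/mol × 0.839 L ÷ 1000 = 48.25 g
glycerol: 324 mmol/L × 92.1 g/mol × 0.839 L ÷ 1000 = 25.04 g

L-histidine 174.43 mg; sodium succinate 55.62 mL; Tricine 4.83 g; carbenicillin 1.67 mL; riboflavin 7.11 mg; sucrose 48.25 g; glycerol 25.04 g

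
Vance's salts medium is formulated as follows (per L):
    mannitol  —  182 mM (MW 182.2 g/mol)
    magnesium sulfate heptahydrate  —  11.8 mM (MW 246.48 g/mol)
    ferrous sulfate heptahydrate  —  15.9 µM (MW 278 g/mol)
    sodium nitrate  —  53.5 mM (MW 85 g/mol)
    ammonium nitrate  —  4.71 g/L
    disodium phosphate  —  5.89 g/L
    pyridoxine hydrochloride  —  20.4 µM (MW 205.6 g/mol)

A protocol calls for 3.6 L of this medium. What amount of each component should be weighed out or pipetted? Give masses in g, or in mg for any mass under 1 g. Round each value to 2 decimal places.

Scale factor relative to 1 L: 3.6.
mannitol: 182 mmol/L × 182.2 g/mol × 3.6 L ÷ 1000 = 119.38 g
magnesium sulfate heptahydrate: 11.8 mmol/L × 246.48 g/mol × 3.6 L ÷ 1000 = 10.47 g
ferrous sulfate heptahydrate: 15.9 µmol/L × 278 g/mol × 3.6 L ÷ 1000 = 15.91 mg
sodium nitrate: 53.5 mmol/L × 85 g/mol × 3.6 L ÷ 1000 = 16.37 g
ammonium nitrate: 4.71 g/L × 3.6 L = 16.96 g
disodium phosphate: 5.89 g/L × 3.6 L = 21.20 g
pyridoxine hydrochloride: 20.4 µmol/L × 205.6 g/mol × 3.6 L ÷ 1000 = 15.10 mg

mannitol 119.38 g; magnesium sulfate heptahydrate 10.47 g; ferrous sulfate heptahydrate 15.91 mg; sodium nitrate 16.37 g; ammonium nitrate 16.96 g; disodium phosphate 21.20 g; pyridoxine hydrochloride 15.10 mg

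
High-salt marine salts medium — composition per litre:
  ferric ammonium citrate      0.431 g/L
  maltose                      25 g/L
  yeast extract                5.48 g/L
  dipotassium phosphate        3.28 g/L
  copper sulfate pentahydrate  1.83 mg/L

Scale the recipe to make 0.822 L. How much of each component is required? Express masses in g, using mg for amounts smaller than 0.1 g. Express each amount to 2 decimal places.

Scale factor relative to 1 L: 0.822.
ferric ammonium citrate: 0.431 g/L × 0.822 L = 0.35 g
maltose: 25 g/L × 0.822 L = 20.55 g
yeast extract: 5.48 g/L × 0.822 L = 4.50 g
dipotassium phosphate: 3.28 g/L × 0.822 L = 2.70 g
copper sulfate pentahydrate: 1.83 mg/L × 0.822 L = 1.50 mg

ferric ammonium citrate 0.35 g; maltose 20.55 g; yeast extract 4.50 g; dipotassium phosphate 2.70 g; copper sulfate pentahydrate 1.50 mg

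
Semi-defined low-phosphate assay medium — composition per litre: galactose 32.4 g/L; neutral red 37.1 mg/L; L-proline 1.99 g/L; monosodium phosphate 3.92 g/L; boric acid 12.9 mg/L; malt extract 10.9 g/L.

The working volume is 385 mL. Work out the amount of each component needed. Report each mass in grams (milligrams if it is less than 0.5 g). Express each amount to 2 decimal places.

galactose 12.47 g; neutral red 14.28 mg; L-proline 0.77 g; monosodium phosphate 1.51 g; boric acid 4.97 mg; malt extract 4.20 g

Target volume = 385 mL = 0.385 L.
galactose: 32.4 g/L × 0.385 L = 12.47 g
neutral red: 37.1 mg/L × 0.385 L = 14.28 mg
L-proline: 1.99 g/L × 0.385 L = 0.77 g
monosodium phosphate: 3.92 g/L × 0.385 L = 1.51 g
boric acid: 12.9 mg/L × 0.385 L = 4.97 mg
malt extract: 10.9 g/L × 0.385 L = 4.20 g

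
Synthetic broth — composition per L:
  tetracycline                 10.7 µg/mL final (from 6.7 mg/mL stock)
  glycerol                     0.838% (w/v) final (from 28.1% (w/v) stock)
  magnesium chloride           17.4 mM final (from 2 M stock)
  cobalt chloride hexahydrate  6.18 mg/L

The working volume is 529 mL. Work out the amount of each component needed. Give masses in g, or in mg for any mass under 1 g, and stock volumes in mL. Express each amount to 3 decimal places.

Target volume = 529 mL = 0.529 L.
tetracycline: dilute stock: 10.7 µg/mL × 529 mL ÷ 6700 µg/mL = 0.845 mL
glycerol: V = C2·V2/C1 = 0.838% ÷ 28.1% × 529 mL = 15.776 mL
magnesium chloride: C1V1 = C2V2 → 17.4 mM × 529 mL ÷ 2000 mM = 4.602 mL
cobalt chloride hexahydrate: 6.18 mg/L × 0.529 L = 3.269 mg

tetracycline 0.845 mL; glycerol 15.776 mL; magnesium chloride 4.602 mL; cobalt chloride hexahydrate 3.269 mg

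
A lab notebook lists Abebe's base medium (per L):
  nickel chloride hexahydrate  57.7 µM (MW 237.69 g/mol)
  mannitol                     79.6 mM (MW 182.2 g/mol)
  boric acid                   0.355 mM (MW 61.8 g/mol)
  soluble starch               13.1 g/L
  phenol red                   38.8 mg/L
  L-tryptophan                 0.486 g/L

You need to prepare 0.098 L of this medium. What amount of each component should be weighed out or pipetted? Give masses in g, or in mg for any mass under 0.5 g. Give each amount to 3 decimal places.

nickel chloride hexahydrate 1.344 mg; mannitol 1.421 g; boric acid 2.150 mg; soluble starch 1.284 g; phenol red 3.802 mg; L-tryptophan 47.628 mg

Scale factor relative to 1 L: 0.098.
nickel chloride hexahydrate: 57.7 µmol/L × 237.69 g/mol × 0.098 L ÷ 1000 = 1.344 mg
mannitol: 79.6 mmol/L × 182.2 g/mol × 0.098 L ÷ 1000 = 1.421 g
boric acid: 0.355 mmol/L × 61.8 mg/mmol × 0.098 L = 2.150 mg
soluble starch: 13.1 g/L × 0.098 L = 1.284 g
phenol red: 38.8 mg/L × 0.098 L = 3.802 mg
L-tryptophan: 0.486 g/L × 0.098 L = 0.047628 g = 47.628 mg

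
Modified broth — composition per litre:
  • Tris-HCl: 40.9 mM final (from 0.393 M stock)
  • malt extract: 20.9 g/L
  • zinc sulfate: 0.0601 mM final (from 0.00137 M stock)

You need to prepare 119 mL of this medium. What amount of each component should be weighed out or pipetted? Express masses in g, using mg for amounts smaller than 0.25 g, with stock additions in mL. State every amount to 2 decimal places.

Scale factor relative to 1 L: 0.119.
Tris-HCl: dilute stock: 40.9 mM × 119 mL ÷ 393 mM = 12.38 mL
malt extract: 20.9 g/L × 0.119 L = 2.49 g
zinc sulfate: V = C2·V2/C1 = 0.0601 mM × 119 mL ÷ 1.37 mM = 5.22 mL

Tris-HCl 12.38 mL; malt extract 2.49 g; zinc sulfate 5.22 mL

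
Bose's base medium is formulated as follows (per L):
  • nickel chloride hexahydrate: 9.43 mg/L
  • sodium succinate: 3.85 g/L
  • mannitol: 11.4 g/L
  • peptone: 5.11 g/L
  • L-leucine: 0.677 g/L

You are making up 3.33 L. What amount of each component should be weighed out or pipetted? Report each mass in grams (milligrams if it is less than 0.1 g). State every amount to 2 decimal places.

Scale factor relative to 1 L: 3.33.
nickel chloride hexahydrate: 9.43 mg/L × 3.33 L = 31.40 mg
sodium succinate: 3.85 g/L × 3.33 L = 12.82 g
mannitol: 11.4 g/L × 3.33 L = 37.96 g
peptone: 5.11 g/L × 3.33 L = 17.02 g
L-leucine: 0.677 g/L × 3.33 L = 2.25 g

nickel chloride hexahydrate 31.40 mg; sodium succinate 12.82 g; mannitol 37.96 g; peptone 17.02 g; L-leucine 2.25 g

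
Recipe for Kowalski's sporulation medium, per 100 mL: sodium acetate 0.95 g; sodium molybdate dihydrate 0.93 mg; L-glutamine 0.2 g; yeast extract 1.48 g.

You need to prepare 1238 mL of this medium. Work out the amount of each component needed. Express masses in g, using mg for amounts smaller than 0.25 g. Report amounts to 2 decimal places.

Scale factor = 1238 mL / 100 mL = 12.38.
sodium acetate: 0.95 g × (1238 mL / 100 mL) = 11.76 g
sodium molybdate dihydrate: 0.93 mg × (1238 mL / 100 mL) = 11.51 mg
L-glutamine: 0.2 g × (1238 mL / 100 mL) = 2.48 g
yeast extract: 1.48 g × (1238 mL / 100 mL) = 18.32 g

sodium acetate 11.76 g; sodium molybdate dihydrate 11.51 mg; L-glutamine 2.48 g; yeast extract 18.32 g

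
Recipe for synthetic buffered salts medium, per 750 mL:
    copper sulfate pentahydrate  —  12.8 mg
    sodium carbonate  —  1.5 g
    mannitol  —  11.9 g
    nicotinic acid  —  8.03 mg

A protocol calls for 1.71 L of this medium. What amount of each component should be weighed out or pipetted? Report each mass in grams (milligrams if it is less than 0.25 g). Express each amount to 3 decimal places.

copper sulfate pentahydrate 29.184 mg; sodium carbonate 3.420 g; mannitol 27.132 g; nicotinic acid 18.308 mg

Scale factor = 1710 mL / 750 mL = 2.28.
copper sulfate pentahydrate: 12.8 mg × (1710 mL / 750 mL) = 29.184 mg
sodium carbonate: 1.5 g × (1710 mL / 750 mL) = 3.420 g
mannitol: 11.9 g × (1710 mL / 750 mL) = 27.132 g
nicotinic acid: 8.03 mg × (1710 mL / 750 mL) = 18.308 mg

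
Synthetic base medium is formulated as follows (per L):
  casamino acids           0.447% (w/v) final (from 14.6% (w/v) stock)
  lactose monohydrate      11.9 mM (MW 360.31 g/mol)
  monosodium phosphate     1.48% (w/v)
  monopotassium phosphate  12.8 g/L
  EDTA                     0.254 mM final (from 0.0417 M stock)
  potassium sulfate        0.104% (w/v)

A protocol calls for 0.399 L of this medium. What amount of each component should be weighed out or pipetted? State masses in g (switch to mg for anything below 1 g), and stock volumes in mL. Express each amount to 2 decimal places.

Working volume: 0.399 L.
casamino acids: C1V1 = C2V2 → 0.447% ÷ 14.6% × 399 mL = 12.22 mL
lactose monohydrate: 11.9 mmol/L × 360.31 g/mol × 0.399 L ÷ 1000 = 1.71 g
monosodium phosphate: 1.48 g per 100 mL × 399 mL ÷ 100 = 5.91 g
monopotassium phosphate: 12.8 g/L × 0.399 L = 5.11 g
EDTA: V = C2·V2/C1 = 0.254 mM × 399 mL ÷ 41.7 mM = 2.43 mL
potassium sulfate: 0.104% w/v = 1.04 g/L → 1.04 × 0.399 L = 0.41496 g = 414.96 mg

casamino acids 12.22 mL; lactose monohydrate 1.71 g; monosodium phosphate 5.91 g; monopotassium phosphate 5.11 g; EDTA 2.43 mL; potassium sulfate 414.96 mg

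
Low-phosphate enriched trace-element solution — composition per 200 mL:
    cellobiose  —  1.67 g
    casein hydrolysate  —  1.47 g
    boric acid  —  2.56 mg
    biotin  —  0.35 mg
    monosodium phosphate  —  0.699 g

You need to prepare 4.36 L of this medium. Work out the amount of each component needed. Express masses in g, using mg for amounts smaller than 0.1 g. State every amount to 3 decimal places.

cellobiose 36.406 g; casein hydrolysate 32.046 g; boric acid 55.808 mg; biotin 7.630 mg; monosodium phosphate 15.238 g

Scale factor = 4360 mL / 200 mL = 21.8.
cellobiose: 1.67 g × (4360 mL / 200 mL) = 36.406 g
casein hydrolysate: 1.47 g × (4360 mL / 200 mL) = 32.046 g
boric acid: 2.56 mg × (4360 mL / 200 mL) = 55.808 mg
biotin: 0.35 mg × (4360 mL / 200 mL) = 7.630 mg
monosodium phosphate: 0.699 g × (4360 mL / 200 mL) = 15.238 g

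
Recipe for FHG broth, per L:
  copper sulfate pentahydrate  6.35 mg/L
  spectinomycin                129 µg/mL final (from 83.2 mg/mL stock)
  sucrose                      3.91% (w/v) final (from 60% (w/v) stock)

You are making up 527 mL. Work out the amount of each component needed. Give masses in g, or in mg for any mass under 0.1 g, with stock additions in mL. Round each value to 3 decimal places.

copper sulfate pentahydrate 3.346 mg; spectinomycin 0.817 mL; sucrose 34.343 mL

Scale factor relative to 1 L: 0.527.
copper sulfate pentahydrate: 6.35 mg/L × 0.527 L = 3.346 mg
spectinomycin: V = C2·V2/C1 = 129 µg/mL × 527 mL ÷ 83200 µg/mL = 0.817 mL
sucrose: C1V1 = C2V2 → 3.91% ÷ 60% × 527 mL = 34.343 mL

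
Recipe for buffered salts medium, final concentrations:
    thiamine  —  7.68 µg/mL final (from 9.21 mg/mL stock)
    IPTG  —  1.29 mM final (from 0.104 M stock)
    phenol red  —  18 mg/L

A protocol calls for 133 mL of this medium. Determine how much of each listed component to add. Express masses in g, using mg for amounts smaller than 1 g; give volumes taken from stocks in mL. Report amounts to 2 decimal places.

thiamine 0.11 mL; IPTG 1.65 mL; phenol red 2.39 mg

Working volume: 133 mL = 0.133 L.
thiamine: dilute stock: 7.68 µg/mL × 133 mL ÷ 9210 µg/mL = 0.11 mL
IPTG: C1V1 = C2V2 → 1.29 mM × 133 mL ÷ 104 mM = 1.65 mL
phenol red: 18 mg/L × 0.133 L = 2.39 mg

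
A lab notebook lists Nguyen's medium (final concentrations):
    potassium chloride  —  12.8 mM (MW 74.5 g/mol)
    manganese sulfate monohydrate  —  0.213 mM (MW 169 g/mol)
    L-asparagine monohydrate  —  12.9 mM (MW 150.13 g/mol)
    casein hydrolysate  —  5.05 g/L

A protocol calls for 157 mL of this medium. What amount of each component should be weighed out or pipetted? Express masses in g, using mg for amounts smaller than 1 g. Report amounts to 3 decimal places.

Scale factor relative to 1 L: 0.157.
potassium chloride: 12.8 mmol/L × 74.5 mg/mmol × 0.157 L = 149.715 mg
manganese sulfate monohydrate: 0.213 mmol/L × 169 mg/mmol × 0.157 L = 5.652 mg
L-asparagine monohydrate: 12.9 mmol/L × 150.13 mg/mmol × 0.157 L = 304.058 mg
casein hydrolysate: 5.05 g/L × 0.157 L = 0.79285 g = 792.850 mg

potassium chloride 149.715 mg; manganese sulfate monohydrate 5.652 mg; L-asparagine monohydrate 304.058 mg; casein hydrolysate 792.850 mg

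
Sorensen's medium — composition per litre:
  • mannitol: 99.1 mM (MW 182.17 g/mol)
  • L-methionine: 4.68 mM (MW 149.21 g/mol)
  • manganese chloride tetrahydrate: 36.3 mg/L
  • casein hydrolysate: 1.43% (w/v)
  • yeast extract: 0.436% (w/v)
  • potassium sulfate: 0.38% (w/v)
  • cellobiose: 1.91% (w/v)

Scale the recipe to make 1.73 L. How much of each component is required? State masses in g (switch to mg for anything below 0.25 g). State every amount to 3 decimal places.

mannitol 31.232 g; L-methionine 1.208 g; manganese chloride tetrahydrate 62.799 mg; casein hydrolysate 24.739 g; yeast extract 7.543 g; potassium sulfate 6.574 g; cellobiose 33.043 g

Working volume: 1.73 L.
mannitol: 99.1 mmol/L × 182.17 g/mol × 1.73 L ÷ 1000 = 31.232 g
L-methionine: 4.68 mmol/L × 149.21 g/mol × 1.73 L ÷ 1000 = 1.208 g
manganese chloride tetrahydrate: 36.3 mg/L × 1.73 L = 62.799 mg
casein hydrolysate: 1.43 g per 100 mL × 1730 mL ÷ 100 = 24.739 g
yeast extract: 0.436% w/v = 4.36 g/L → 4.36 × 1.73 L = 7.543 g
potassium sulfate: 0.38 g per 100 mL × 1730 mL ÷ 100 = 6.574 g
cellobiose: 1.91 g per 100 mL × 1730 mL ÷ 100 = 33.043 g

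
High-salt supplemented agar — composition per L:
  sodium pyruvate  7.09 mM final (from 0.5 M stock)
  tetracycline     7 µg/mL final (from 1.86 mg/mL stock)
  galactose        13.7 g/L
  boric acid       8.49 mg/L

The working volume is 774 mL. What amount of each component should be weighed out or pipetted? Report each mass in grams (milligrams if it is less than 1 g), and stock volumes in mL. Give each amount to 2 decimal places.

Scale factor relative to 1 L: 0.774.
sodium pyruvate: V = C2·V2/C1 = 7.09 mM × 774 mL ÷ 500 mM = 10.98 mL
tetracycline: C1V1 = C2V2 → 7 µg/mL × 774 mL ÷ 1860 µg/mL = 2.91 mL
galactose: 13.7 g/L × 0.774 L = 10.60 g
boric acid: 8.49 mg/L × 0.774 L = 6.57 mg

sodium pyruvate 10.98 mL; tetracycline 2.91 mL; galactose 10.60 g; boric acid 6.57 mg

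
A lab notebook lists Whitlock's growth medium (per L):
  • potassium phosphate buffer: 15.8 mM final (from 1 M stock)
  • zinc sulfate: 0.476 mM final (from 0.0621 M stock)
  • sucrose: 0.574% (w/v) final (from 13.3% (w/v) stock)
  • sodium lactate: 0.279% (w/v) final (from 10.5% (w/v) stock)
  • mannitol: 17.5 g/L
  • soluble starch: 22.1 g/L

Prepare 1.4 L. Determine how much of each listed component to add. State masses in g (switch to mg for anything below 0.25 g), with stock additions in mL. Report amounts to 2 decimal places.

potassium phosphate buffer 22.12 mL; zinc sulfate 10.73 mL; sucrose 60.42 mL; sodium lactate 37.20 mL; mannitol 24.50 g; soluble starch 30.94 g

Working volume: 1.4 L.
potassium phosphate buffer: dilute stock: 15.8 mM × 1400 mL ÷ 1000 mM = 22.12 mL
zinc sulfate: C1V1 = C2V2 → 0.476 mM × 1400 mL ÷ 62.1 mM = 10.73 mL
sucrose: C1V1 = C2V2 → 0.574% ÷ 13.3% × 1400 mL = 60.42 mL
sodium lactate: V = C2·V2/C1 = 0.279% ÷ 10.5% × 1400 mL = 37.20 mL
mannitol: 17.5 g/L × 1.4 L = 24.50 g
soluble starch: 22.1 g/L × 1.4 L = 30.94 g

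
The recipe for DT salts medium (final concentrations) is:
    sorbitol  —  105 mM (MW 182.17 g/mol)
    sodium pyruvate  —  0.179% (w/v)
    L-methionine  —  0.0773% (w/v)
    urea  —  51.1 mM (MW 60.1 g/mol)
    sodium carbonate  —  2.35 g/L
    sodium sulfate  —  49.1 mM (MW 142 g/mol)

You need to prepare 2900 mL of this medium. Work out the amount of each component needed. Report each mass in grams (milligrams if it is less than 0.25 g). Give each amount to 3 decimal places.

sorbitol 55.471 g; sodium pyruvate 5.191 g; L-methionine 2.242 g; urea 8.906 g; sodium carbonate 6.815 g; sodium sulfate 20.219 g

Scale factor relative to 1 L: 2.9.
sorbitol: 105 mmol/L × 182.17 g/mol × 2.9 L ÷ 1000 = 55.471 g
sodium pyruvate: 0.179% w/v = 1.79 g/L → 1.79 × 2.9 L = 5.191 g
L-methionine: 0.0773 g per 100 mL × 2900 mL ÷ 100 = 2.242 g
urea: 51.1 mmol/L × 60.1 g/mol × 2.9 L ÷ 1000 = 8.906 g
sodium carbonate: 2.35 g/L × 2.9 L = 6.815 g
sodium sulfate: 49.1 mmol/L × 142 g/mol × 2.9 L ÷ 1000 = 20.219 g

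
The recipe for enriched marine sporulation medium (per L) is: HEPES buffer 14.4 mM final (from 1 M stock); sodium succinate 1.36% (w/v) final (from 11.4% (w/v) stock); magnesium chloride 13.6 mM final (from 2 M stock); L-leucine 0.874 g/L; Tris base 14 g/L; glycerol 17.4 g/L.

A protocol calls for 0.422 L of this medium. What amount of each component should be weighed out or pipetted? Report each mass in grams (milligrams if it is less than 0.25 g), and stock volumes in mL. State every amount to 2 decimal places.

HEPES buffer 6.08 mL; sodium succinate 50.34 mL; magnesium chloride 2.87 mL; L-leucine 0.37 g; Tris base 5.91 g; glycerol 7.34 g

Scale factor relative to 1 L: 0.422.
HEPES buffer: C1V1 = C2V2 → 14.4 mM × 422 mL ÷ 1000 mM = 6.08 mL
sodium succinate: dilute stock: 1.36% ÷ 11.4% × 422 mL = 50.34 mL
magnesium chloride: V = C2·V2/C1 = 13.6 mM × 422 mL ÷ 2000 mM = 2.87 mL
L-leucine: 0.874 g/L × 0.422 L = 0.37 g
Tris base: 14 g/L × 0.422 L = 5.91 g
glycerol: 17.4 g/L × 0.422 L = 7.34 g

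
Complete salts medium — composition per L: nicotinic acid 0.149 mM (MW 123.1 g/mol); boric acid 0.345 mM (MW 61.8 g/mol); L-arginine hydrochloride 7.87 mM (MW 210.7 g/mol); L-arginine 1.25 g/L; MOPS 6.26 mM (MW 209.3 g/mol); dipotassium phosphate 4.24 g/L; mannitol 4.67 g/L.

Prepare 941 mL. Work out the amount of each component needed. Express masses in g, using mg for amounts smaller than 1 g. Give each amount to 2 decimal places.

Target volume = 941 mL = 0.941 L.
nicotinic acid: 0.149 mmol/L × 123.1 mg/mmol × 0.941 L = 17.26 mg
boric acid: 0.345 mmol/L × 61.8 mg/mmol × 0.941 L = 20.06 mg
L-arginine hydrochloride: 7.87 mmol/L × 210.7 g/mol × 0.941 L ÷ 1000 = 1.56 g
L-arginine: 1.25 g/L × 0.941 L = 1.18 g
MOPS: 6.26 mmol/L × 209.3 g/mol × 0.941 L ÷ 1000 = 1.23 g
dipotassium phosphate: 4.24 g/L × 0.941 L = 3.99 g
mannitol: 4.67 g/L × 0.941 L = 4.39 g

nicotinic acid 17.26 mg; boric acid 20.06 mg; L-arginine hydrochloride 1.56 g; L-arginine 1.18 g; MOPS 1.23 g; dipotassium phosphate 3.99 g; mannitol 4.39 g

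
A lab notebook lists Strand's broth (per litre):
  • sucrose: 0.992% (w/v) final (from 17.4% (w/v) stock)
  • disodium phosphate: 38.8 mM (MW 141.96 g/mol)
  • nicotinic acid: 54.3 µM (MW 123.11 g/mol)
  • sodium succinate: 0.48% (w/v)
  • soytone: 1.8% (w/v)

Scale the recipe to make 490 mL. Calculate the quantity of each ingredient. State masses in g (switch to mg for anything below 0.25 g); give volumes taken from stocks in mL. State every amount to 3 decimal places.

Working volume: 490 mL = 0.49 L.
sucrose: V = C2·V2/C1 = 0.992% ÷ 17.4% × 490 mL = 27.936 mL
disodium phosphate: 38.8 mmol/L × 141.96 g/mol × 0.49 L ÷ 1000 = 2.699 g
nicotinic acid: 54.3 µmol/L × 123.11 g/mol × 0.49 L ÷ 1000 = 3.276 mg
sodium succinate: 0.48% w/v = 4.8 g/L → 4.8 × 0.49 L = 2.352 g
soytone: 1.8 g per 100 mL × 490 mL ÷ 100 = 8.820 g

sucrose 27.936 mL; disodium phosphate 2.699 g; nicotinic acid 3.276 mg; sodium succinate 2.352 g; soytone 8.820 g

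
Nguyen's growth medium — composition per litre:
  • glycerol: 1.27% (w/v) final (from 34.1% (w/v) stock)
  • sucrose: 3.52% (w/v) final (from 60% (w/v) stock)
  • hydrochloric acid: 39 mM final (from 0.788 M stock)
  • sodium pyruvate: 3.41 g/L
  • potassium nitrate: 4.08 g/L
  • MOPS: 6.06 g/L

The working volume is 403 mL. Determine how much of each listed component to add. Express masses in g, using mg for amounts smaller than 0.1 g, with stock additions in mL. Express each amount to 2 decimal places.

Target volume = 403 mL = 0.403 L.
glycerol: dilute stock: 1.27% ÷ 34.1% × 403 mL = 15.01 mL
sucrose: V = C2·V2/C1 = 3.52% ÷ 60% × 403 mL = 23.64 mL
hydrochloric acid: V = C2·V2/C1 = 39 mM × 403 mL ÷ 788 mM = 19.95 mL
sodium pyruvate: 3.41 g/L × 0.403 L = 1.37 g
potassium nitrate: 4.08 g/L × 0.403 L = 1.64 g
MOPS: 6.06 g/L × 0.403 L = 2.44 g

glycerol 15.01 mL; sucrose 23.64 mL; hydrochloric acid 19.95 mL; sodium pyruvate 1.37 g; potassium nitrate 1.64 g; MOPS 2.44 g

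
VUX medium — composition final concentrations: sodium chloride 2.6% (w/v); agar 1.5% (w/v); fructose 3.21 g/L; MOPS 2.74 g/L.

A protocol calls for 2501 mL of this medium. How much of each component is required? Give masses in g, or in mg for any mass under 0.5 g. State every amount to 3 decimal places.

Target volume = 2501 mL = 2.501 L.
sodium chloride: 2.6 g per 100 mL × 2501 mL ÷ 100 = 65.026 g
agar: 1.5% w/v = 15 g/L → 15 × 2.501 L = 37.515 g
fructose: 3.21 g/L × 2.501 L = 8.028 g
MOPS: 2.74 g/L × 2.501 L = 6.853 g

sodium chloride 65.026 g; agar 37.515 g; fructose 8.028 g; MOPS 6.853 g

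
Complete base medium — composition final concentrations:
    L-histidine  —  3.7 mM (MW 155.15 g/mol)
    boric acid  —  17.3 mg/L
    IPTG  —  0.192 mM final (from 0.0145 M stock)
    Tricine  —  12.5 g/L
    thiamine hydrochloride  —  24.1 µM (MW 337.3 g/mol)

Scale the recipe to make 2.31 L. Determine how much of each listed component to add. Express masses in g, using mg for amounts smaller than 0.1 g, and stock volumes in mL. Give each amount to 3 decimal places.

Scale factor relative to 1 L: 2.31.
L-histidine: 3.7 mmol/L × 155.15 g/mol × 2.31 L ÷ 1000 = 1.326 g
boric acid: 17.3 mg/L × 2.31 L = 39.963 mg
IPTG: dilute stock: 0.192 mM × 2310 mL ÷ 14.5 mM = 30.588 mL
Tricine: 12.5 g/L × 2.31 L = 28.875 g
thiamine hydrochloride: 24.1 µmol/L × 337.3 g/mol × 2.31 L ÷ 1000 = 18.778 mg

L-histidine 1.326 g; boric acid 39.963 mg; IPTG 30.588 mL; Tricine 28.875 g; thiamine hydrochloride 18.778 mg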